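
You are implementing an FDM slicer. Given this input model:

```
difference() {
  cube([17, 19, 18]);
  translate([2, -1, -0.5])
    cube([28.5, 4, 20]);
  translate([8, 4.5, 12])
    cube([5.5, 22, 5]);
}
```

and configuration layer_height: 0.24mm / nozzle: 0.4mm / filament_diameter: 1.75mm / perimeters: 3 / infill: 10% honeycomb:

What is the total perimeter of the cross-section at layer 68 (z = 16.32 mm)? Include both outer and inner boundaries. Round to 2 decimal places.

101.00 mm

At z = 16.32 mm: the cube is present — its section is the full 17×19 rectangle (perimeter 72.00 mm); the 28.5×4 cube at (2, -1) contributes its full rectangle (perimeter 65.00 mm); the cube at (8, 4.5) is present — its section is the full 5.5×22 rectangle (perimeter 55.00 mm); After the difference (first − rest): starting from the 17×19 cube, the 28.5×4 cube at (2, -1) partially overlaps it — only the 45.00 mm² overlap (of its 114.00 mm²) is removed, clipping the outline; the 5.5×22 cube at (8, 4.5) partially overlaps it — only the 79.75 mm² overlap (of its 121.00 mm²) is removed, clipping the outline — boundary = 101.00 mm. Overall, the cross-section is a single solid region. Total boundary length (outer) = 101.00 mm.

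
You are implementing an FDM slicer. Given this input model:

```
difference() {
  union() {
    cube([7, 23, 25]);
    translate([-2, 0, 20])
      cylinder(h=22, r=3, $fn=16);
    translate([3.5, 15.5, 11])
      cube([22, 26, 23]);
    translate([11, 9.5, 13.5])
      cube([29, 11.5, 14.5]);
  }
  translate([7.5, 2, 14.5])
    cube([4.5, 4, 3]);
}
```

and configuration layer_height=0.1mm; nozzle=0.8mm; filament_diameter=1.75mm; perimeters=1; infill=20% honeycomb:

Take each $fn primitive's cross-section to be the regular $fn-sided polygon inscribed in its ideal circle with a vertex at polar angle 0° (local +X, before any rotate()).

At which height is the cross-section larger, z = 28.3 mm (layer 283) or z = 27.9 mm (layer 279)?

Layer 283 (z = 28.3): the cube is absent (z outside [0, 25]); the r=3 cylinder at (-2, 0) contributes a regular 16-gon of circumradius 3 (area = (16/2)·3.000²·sin(360°/16) = 27.55 mm²); the cube at (3.5, 15.5) (footprint 22×26) is included at this height (area 572.00 mm²); the cube at (11, 9.5) does not reach this height (z outside [13.5, 28]); Merging all regions: the 2 present regions are separate (no shared area or edge), so areas and boundary lengths simply add and each stays a separate island — area = 599.55 mm²; the cube at (7.5, 2) is not intersected at this z (z outside [14.5, 17.5]); Subtracting the remaining from the first: none of the subtracted shapes is present at this height, so that combined region is unchanged — area = 599.55 mm². So its area = 599.55 mm². Layer 279 (z = 27.9): the cube does not reach this height (z outside [0, 25]); the cylinder at (-2, 0): section is a regular 16-gon, circumradius r=3 (area = (16/2)·3.000²·sin(360°/16) = 27.55 mm²); the cube at (3.5, 15.5) is present — its section is the full 22×26 rectangle (area 572.00 mm²); the cube at (11, 9.5) (footprint 29×11.5) is included at this height (area 333.50 mm²); Taking the union: the regions partially overlap — summed areas 933.05 mm² minus the doubly-counted overlap 79.75 mm² gives 853.30 mm² — area = 853.30 mm²; the cube at (7.5, 2) is not intersected at this z (z outside [14.5, 17.5]); Subtracting the remaining from the first: none of the subtracted shapes is present at this height, so the result so far is unchanged — area = 853.30 mm². So its area = 853.30 mm². Layer 279 is larger (853.30 vs 599.55 mm²).

layer 279 (z = 27.9 mm)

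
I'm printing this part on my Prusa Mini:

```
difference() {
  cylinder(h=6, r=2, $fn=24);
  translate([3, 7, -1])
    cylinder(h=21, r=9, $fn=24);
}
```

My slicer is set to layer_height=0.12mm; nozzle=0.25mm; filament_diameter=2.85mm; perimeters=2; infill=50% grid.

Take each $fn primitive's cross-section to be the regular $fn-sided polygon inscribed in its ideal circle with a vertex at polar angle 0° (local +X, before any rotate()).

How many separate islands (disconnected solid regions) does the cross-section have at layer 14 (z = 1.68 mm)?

At z = 1.68 mm: the cylinder: section is a regular 24-gon, circumradius r=2; the r=9 cylinder at (3, 7) gives a regular 24-gon of circumradius 9 (constant along its height); Taking the first minus the rest: starting from the r=2 cylinder, the r=9 cylinder at (3, 7) partially overlaps it — only the 10.97 mm² overlap (of its 251.57 mm²) is removed, clipping the outline — 1 connected region. Overall, the cross-section is a single solid region. Island count = 1.

1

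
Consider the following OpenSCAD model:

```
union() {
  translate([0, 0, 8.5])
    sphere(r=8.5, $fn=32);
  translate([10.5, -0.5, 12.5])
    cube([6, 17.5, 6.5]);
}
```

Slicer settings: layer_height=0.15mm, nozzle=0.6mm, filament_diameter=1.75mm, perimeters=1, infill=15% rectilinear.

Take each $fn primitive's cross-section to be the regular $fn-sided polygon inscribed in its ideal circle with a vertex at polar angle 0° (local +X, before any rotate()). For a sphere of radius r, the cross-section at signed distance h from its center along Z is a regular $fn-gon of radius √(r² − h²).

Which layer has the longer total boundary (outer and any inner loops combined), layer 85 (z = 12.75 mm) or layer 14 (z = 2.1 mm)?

layer 85 (z = 12.75 mm)

Layer 85 (z = 12.75): the r=8.5 sphere contributes a regular 32-gon of circumradius √(8.5²−4.25²) = 7.361 (perimeter = 2·32·7.361·sin(180°/32) = 46.18 mm); the 6×17.5 cube at (10.5, -0.5) contributes its full rectangle (perimeter 47.00 mm); Merging all regions: the 2 present regions are separate (no shared area or edge), so areas and boundary lengths simply add and each stays a separate island — boundary = 93.18 mm. So its perimeter = 93.18 mm. Layer 14 (z = 2.1): the r=8.5 sphere slices to a regular 32-gon of circumradius 5.594 (√(r²−h²) with h=6.4 from center) (perimeter = 2·32·5.594·sin(180°/32) = 35.09 mm); the cube at (10.5, -0.5) does not reach this height (z outside [12.5, 19]); Merging all regions: only the r=8.5 sphere is present, so the union is just that shape — boundary = 35.09 mm. So its perimeter = 35.09 mm. Layer 85 is larger (93.18 vs 35.09 mm).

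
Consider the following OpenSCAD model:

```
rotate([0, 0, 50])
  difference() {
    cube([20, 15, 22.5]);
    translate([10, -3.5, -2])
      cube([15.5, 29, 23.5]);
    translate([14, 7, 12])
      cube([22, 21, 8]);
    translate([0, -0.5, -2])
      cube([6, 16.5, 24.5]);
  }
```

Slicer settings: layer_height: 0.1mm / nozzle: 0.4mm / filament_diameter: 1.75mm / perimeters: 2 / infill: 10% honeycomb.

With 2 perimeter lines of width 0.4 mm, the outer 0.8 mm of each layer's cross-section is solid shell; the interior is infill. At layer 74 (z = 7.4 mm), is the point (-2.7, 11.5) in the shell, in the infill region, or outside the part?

At z = 7.4 mm: the 20×15 cube contributes its full rectangle; the cube at (10, -3.5) is present — its section is the full 15.5×29 rectangle; the cube at (14, 7) is not intersected at this z (z outside [12, 20]); the cube at (0, -0.5) (footprint 6×16.5) is included at this height; After the difference (first − rest): starting from the 20×15 cube, the 15.5×29 cube at (10, -3.5) partially overlaps it — only the 150.00 mm² overlap (of its 449.50 mm²) is removed, clipping the outline; the 6×16.5 cube at (0, -0.5) partially overlaps it — only the 90.00 mm² overlap (of its 99.00 mm²) is removed, clipping the outline — 1 connected region; (rotated 50° about Z; rotation is an isometry so areas/perimeters/island counts are preserved). Overall, the cross-section is a single solid region. Undo the 50° rotation: the query point maps to (7.074, 9.460) in the un-rotated model frame. The nearest boundary edge runs (6.00, 0.00)→(6.00, 15.00); distance from the point to it = 1.07 mm. The point is inside the cross-section and 1.07 mm from the nearest boundary — more than the 0.8 mm shell width (2 × 0.4), so it's in the infill interior.

infill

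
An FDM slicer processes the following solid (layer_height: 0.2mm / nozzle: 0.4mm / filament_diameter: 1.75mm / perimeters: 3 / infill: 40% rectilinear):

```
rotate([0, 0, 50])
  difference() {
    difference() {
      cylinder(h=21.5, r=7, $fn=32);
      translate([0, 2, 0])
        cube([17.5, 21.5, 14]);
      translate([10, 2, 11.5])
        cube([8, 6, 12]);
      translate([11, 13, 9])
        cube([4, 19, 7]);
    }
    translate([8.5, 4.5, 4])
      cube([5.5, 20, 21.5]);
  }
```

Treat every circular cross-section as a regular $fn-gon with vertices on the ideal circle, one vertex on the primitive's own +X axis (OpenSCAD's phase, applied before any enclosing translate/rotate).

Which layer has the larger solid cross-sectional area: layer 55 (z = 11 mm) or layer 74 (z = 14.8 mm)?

Layer 55 (z = 11): the cylinder: section is a regular 32-gon, circumradius r=7 (area = (32/2)·7.000²·sin(360°/32) = 152.95 mm²); the cube at (0, 2) is present — its section is the full 17.5×21.5 rectangle (area 376.25 mm²); the cube at (10, 2) is not intersected at this z (z outside [11.5, 23.5]); the cube at (11, 13) is present — its section is the full 4×19 rectangle (area 76.00 mm²); Taking the first minus the rest: starting from the r=7 cylinder (152.95 mm²), the 17.5×21.5 cube at (0, 2) partially overlaps it — only the 24.48 mm² overlap (of its 376.25 mm²) is removed, clipping the outline; the 4×19 cube at (11, 13) misses the remaining region (no effect) — area = 128.47 mm²; the cube at (8.5, 4.5) is present — its section is the full 5.5×20 rectangle (area 110.00 mm²); Taking the first minus the rest: starting from that combined region (128.47 mm²), the 5.5×20 cube at (8.5, 4.5) misses the remaining region (no effect) — area = 128.47 mm²; (whole slice rotated 50° about Z — lengths, areas and connectivity unchanged). So its area = 128.47 mm². Layer 74 (z = 14.8): the r=7 cylinder gives a regular 32-gon of circumradius 7 (constant along its height) (area = (32/2)·7.000²·sin(360°/32) = 152.95 mm²); the cube at (0, 2) is absent (z outside [0, 14]); the cube at (10, 2) is present — its section is the full 8×6 rectangle (area 48.00 mm²); the cube at (11, 13) (footprint 4×19) is included at this height (area 76.00 mm²); After the difference (first − rest): starting from the r=7 cylinder (152.95 mm²), the 8×6 cube at (10, 2) misses the remaining region (no effect); the 4×19 cube at (11, 13) misses the remaining region (no effect) — area = 152.95 mm²; the cube at (8.5, 4.5) is present — its section is the full 5.5×20 rectangle (area 110.00 mm²); Subtracting the remaining from the first: starting from the result so far (152.95 mm²), the 5.5×20 cube at (8.5, 4.5) misses the remaining region (no effect) — area = 152.95 mm²; (whole slice rotated 50° about Z — lengths, areas and connectivity unchanged). So its area = 152.95 mm². Layer 74 is larger (152.95 vs 128.47 mm²).

layer 74 (z = 14.8 mm)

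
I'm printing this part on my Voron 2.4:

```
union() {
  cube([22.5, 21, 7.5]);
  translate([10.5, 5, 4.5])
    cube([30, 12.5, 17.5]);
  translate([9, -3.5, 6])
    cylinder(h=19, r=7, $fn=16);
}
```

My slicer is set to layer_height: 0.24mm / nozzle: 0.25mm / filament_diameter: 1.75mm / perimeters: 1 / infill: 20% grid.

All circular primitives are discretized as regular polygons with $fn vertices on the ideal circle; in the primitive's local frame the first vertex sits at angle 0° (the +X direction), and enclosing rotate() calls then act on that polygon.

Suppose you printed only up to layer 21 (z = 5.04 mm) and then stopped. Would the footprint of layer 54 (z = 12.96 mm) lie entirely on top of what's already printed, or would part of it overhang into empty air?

part overhangs

Compare the two slices. At z = 5.04: the 22.5×21 cube contributes its full rectangle (area 472.50 mm²); the 30×12.5 cube at (10.5, 5) contributes its full rectangle (area 375.00 mm²); the cylinder at (9, -3.5) does not reach this height (z outside [6, 25]); Combining (union): the regions partially overlap — summed areas 847.50 mm² minus the doubly-counted overlap 150.00 mm² gives 697.50 mm² — area = 697.50 mm². At z = 12.96: the cube is not intersected at this z (z outside [0, 7.5]); the 30×12.5 cube at (10.5, 5) contributes its full rectangle (area 375.00 mm²); the r=7 cylinder at (9, -3.5) gives a regular 16-gon of circumradius 7 (constant along its height) (area = (16/2)·7.000²·sin(360°/16) = 150.01 mm²); Taking the union: the 2 present regions are separate (no shared area or edge), so areas and boundary lengths simply add and each stays a separate island — area = 525.01 mm². Checking containment: at z = 12.96 the cross-section extends beyond the z = 5.04 cross-section by about 121.25 mm².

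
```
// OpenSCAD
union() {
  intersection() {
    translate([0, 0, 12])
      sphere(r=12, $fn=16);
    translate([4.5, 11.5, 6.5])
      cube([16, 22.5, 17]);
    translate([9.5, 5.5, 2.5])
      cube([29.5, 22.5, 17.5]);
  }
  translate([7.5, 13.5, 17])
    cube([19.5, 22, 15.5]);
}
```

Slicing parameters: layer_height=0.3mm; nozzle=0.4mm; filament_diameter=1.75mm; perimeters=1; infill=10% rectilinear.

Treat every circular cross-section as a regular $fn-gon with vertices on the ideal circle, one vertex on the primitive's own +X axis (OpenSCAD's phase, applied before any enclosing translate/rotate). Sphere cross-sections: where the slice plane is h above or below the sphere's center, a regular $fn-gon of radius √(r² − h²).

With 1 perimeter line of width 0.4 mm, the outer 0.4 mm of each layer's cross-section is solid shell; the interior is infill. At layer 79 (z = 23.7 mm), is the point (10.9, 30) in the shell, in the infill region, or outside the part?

At z = 23.7 mm: the r=12 sphere contributes a regular 16-gon of circumradius √(12²−11.7²) = 2.666; the cube at (4.5, 11.5) is not intersected at this z (z outside [6.5, 23.5]); the cube at (9.5, 5.5) does not reach this height (z outside [2.5, 20]); Taking the intersection: at least one operand is absent at this height, so nothing remains; the cube at (7.5, 13.5) (footprint 19.5×22) is included at this height; Combining (union): only the 19.5×22 cube at (7.5, 13.5) is present, so the union is just that shape — 1 connected region. Overall, the cross-section is a single solid region. The nearest boundary edge runs (7.50, 35.50)→(7.50, 13.50); distance from the point to it = 3.40 mm. The point is inside the cross-section and 3.40 mm from the nearest boundary — more than the 0.4 mm shell width (1 × 0.4), so it's in the infill interior.

infill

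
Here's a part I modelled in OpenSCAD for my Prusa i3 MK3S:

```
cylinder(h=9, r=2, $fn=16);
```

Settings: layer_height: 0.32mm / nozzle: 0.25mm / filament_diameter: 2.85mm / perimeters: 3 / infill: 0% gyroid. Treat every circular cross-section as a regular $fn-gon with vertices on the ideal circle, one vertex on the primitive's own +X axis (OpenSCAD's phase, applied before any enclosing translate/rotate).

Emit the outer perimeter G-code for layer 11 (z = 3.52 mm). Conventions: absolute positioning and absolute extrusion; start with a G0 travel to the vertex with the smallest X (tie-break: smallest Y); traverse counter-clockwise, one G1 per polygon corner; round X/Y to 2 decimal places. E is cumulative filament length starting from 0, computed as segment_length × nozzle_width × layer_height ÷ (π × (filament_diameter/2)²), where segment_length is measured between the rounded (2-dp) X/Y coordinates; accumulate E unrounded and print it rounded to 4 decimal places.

At z = 3.52 mm: the cylinder: section is a regular 16-gon, circumradius r=2. The outline is a single polygon with 16 vertices. Extrusion per mm of travel: 0.25 × 0.32 / (π × 1.425²) = 0.012540. Accumulating E over each segment gives final E = 0.1566.

G0 X-2.00 Y0.00 Z3.52
G1 X-1.85 Y-0.77 E0.0098
G1 X-1.41 Y-1.41 E0.0196
G1 X-0.77 Y-1.85 E0.0293
G1 X0.00 Y-2.00 E0.0392
G1 X0.77 Y-1.85 E0.0490
G1 X1.41 Y-1.41 E0.0587
G1 X1.85 Y-0.77 E0.0685
G1 X2.00 Y0.00 E0.0783
G1 X1.85 Y0.77 E0.0881
G1 X1.41 Y1.41 E0.0979
G1 X0.77 Y1.85 E0.1076
G1 X0.00 Y2.00 E0.1175
G1 X-0.77 Y1.85 E0.1273
G1 X-1.41 Y1.41 E0.1370
G1 X-1.85 Y0.77 E0.1468
G1 X-2.00 Y0.00 E0.1566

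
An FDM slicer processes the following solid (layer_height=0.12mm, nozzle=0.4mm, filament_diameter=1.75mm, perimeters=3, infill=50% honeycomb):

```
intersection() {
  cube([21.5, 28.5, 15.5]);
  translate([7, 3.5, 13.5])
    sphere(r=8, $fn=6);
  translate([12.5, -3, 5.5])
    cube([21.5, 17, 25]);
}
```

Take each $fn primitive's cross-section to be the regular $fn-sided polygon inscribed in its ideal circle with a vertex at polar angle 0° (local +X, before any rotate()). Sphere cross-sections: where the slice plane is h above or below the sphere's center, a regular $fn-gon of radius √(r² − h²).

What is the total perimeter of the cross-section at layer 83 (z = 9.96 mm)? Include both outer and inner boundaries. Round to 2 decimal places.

12.50 mm

At z = 9.96 mm: the cube is present — its section is the full 21.5×28.5 rectangle (perimeter 100.00 mm); the r=8 sphere at (7, 3.5) slices to a regular 6-gon of circumradius 7.174 (√(r²−h²) with h=3.54 from center) (perimeter = 2·6·7.174·sin(180°/6) = 43.04 mm); the 21.5×17 cube at (12.5, -3) contributes its full rectangle (perimeter 77.00 mm); After intersecting: the r=8 sphere at (7, 3.5) partially overlaps the 21.5×28.5 cube; clipping to the common part keeps 109.95 mm²; the 21.5×17 cube at (12.5, -3) partially overlaps the running intersection; clipping to the common part keeps 4.85 mm² — boundary = 12.50 mm. Overall, the cross-section is a single solid region. Total boundary length (outer) = 12.50 mm.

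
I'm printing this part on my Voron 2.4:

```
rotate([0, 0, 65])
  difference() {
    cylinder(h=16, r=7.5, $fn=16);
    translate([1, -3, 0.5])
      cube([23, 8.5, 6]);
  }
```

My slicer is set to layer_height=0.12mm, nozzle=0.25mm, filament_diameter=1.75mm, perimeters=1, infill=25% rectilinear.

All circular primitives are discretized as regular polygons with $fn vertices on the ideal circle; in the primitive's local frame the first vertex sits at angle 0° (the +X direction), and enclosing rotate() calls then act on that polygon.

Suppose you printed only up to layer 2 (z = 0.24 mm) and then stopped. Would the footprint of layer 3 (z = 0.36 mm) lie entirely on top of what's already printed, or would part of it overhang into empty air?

Compare the two slices. At z = 0.24: the r=7.5 cylinder gives a regular 16-gon of circumradius 7.5 (constant along its height) (area = (16/2)·7.500²·sin(360°/16) = 172.21 mm²); the cube at (1, -3) does not reach this height (z outside [0.5, 6.5]); Taking the first minus the rest: none of the subtracted shapes is present at this height, so the r=7.5 cylinder is unchanged — area = 172.21 mm²; (whole slice rotated 65° about Z — lengths, areas and connectivity unchanged). At z = 0.36: the r=7.5 cylinder contributes a regular 16-gon of circumradius 7.5 (area = (16/2)·7.500²·sin(360°/16) = 172.21 mm²); the cube at (1, -3) does not reach this height (z outside [0.5, 6.5]); Taking the first minus the rest: none of the subtracted shapes is present at this height, so the r=7.5 cylinder is unchanged — area = 172.21 mm²; (whole slice rotated 65° about Z — lengths, areas and connectivity unchanged). Checking containment: the cross-section at z = 0.36 is a subset of the cross-section at z = 0.24.

entirely on top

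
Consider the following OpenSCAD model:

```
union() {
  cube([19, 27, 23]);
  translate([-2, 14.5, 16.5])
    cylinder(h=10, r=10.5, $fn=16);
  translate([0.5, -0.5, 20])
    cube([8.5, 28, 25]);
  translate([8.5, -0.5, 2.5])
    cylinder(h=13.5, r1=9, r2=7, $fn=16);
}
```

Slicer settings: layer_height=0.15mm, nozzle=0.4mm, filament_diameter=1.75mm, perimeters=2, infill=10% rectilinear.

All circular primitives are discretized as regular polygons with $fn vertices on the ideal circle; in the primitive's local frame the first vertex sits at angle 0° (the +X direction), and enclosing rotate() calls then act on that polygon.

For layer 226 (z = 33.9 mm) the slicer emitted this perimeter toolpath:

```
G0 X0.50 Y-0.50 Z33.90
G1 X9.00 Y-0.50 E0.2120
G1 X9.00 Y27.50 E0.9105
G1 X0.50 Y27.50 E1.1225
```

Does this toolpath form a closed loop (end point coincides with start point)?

no

Start point (G0): (0.50, -0.50). End point (last G1): the path does not return to the start — open.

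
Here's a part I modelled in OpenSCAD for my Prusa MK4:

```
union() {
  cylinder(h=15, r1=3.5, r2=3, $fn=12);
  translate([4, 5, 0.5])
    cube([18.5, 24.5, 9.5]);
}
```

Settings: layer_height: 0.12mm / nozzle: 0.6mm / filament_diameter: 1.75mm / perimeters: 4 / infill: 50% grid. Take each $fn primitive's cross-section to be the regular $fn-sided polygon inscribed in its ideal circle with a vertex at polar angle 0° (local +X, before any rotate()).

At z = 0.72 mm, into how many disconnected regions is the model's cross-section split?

2

At z = 0.72 mm: the cone: at t=0.048 of its height the radius interpolates to r₁+(r₂−r₁)t = 3.476, giving a regular 12-gon of that circumradius; the 18.5×24.5 cube at (4, 5) contributes its full rectangle; Combining (union): the 2 present regions are separate (no shared area or edge), so areas and boundary lengths simply add and each stays a separate island — 2 connected regions. The result has 2 disconnected regions.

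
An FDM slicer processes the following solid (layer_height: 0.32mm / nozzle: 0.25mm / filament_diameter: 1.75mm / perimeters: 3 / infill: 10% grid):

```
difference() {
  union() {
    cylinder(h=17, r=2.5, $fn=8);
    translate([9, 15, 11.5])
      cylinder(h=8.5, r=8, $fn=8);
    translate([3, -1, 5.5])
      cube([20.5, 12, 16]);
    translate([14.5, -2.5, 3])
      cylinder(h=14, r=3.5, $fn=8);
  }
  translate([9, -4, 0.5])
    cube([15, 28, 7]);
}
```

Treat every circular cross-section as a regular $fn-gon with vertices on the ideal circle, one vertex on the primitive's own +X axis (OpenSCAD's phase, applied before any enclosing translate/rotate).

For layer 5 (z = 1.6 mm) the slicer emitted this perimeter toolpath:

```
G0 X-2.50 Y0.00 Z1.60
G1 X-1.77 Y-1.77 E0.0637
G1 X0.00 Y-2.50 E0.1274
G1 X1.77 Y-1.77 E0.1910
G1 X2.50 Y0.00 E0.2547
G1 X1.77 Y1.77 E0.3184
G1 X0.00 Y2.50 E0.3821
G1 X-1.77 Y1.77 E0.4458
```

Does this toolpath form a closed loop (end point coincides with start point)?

no

Start point (G0): (-2.50, 0.00). End point (last G1): the path does not return to the start — open.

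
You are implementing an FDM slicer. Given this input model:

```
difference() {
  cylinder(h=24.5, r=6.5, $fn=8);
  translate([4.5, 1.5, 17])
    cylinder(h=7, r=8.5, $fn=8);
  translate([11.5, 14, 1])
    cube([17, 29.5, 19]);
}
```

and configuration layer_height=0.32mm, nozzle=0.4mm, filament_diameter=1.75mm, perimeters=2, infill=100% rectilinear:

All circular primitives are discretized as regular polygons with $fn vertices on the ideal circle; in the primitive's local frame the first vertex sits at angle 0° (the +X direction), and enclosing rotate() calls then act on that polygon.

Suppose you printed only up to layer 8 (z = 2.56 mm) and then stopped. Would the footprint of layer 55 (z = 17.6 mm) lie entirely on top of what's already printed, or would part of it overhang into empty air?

Compare the two slices. At z = 2.56: the cylinder: section is a regular 8-gon, circumradius r=6.5 (area = (8/2)·6.500²·sin(360°/8) = 119.50 mm²); the cylinder at (4.5, 1.5) is absent (z outside [17, 24]); the cube at (11.5, 14) is present — its section is the full 17×29.5 rectangle (area 501.50 mm²); After the difference (first − rest): starting from the r=6.5 cylinder (119.50 mm²), the 17×29.5 cube at (11.5, 14) misses the remaining region (no effect) — area = 119.50 mm². At z = 17.6: the r=6.5 cylinder contributes a regular 8-gon of circumradius 6.5 (area = (8/2)·6.500²·sin(360°/8) = 119.50 mm²); the cylinder at (4.5, 1.5): section is a regular 8-gon, circumradius r=8.5 (area = (8/2)·8.500²·sin(360°/8) = 204.35 mm²); the cube at (11.5, 14) is present — its section is the full 17×29.5 rectangle (area 501.50 mm²); Taking the first minus the rest: starting from the r=6.5 cylinder (119.50 mm²), the r=8.5 cylinder at (4.5, 1.5) partially overlaps it — only the 89.55 mm² overlap (of its 204.35 mm²) is removed, clipping the outline; the 17×29.5 cube at (11.5, 14) misses the remaining region (no effect) — area = 29.95 mm². Checking containment: the cross-section at z = 17.6 is a subset of the cross-section at z = 2.56.

entirely on top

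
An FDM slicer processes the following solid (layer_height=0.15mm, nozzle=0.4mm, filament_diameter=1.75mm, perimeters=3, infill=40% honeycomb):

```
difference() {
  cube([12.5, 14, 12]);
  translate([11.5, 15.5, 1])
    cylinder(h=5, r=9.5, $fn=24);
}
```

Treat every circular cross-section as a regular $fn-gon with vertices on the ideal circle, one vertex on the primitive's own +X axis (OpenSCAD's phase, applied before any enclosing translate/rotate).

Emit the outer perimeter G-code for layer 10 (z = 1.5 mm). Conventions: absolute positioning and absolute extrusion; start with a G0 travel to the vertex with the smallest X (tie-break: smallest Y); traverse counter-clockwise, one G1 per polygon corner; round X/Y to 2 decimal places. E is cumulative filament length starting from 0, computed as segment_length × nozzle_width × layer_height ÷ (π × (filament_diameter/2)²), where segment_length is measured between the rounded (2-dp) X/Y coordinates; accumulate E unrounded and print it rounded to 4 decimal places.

At z = 1.5 mm: the 12.5×14 cube contributes its full rectangle; the cylinder at (11.5, 15.5): section is a regular 24-gon, circumradius r=9.5; After the difference (first − rest): starting from the 12.5×14 cube, the r=9.5 cylinder at (11.5, 15.5) partially overlaps it — only the 63.91 mm² overlap (of its 280.30 mm²) is removed, clipping the outline — 1 connected region. The outline is a single polygon with 11 vertices. Extrusion per mm of travel: 0.4 × 0.15 / (π × 0.875²) = 0.024945. Accumulating E over each segment gives final E = 1.2275.

G0 X0.00 Y0.00 Z1.50
G1 X12.50 Y0.00 E0.3118
G1 X12.50 Y6.13 E0.4647
G1 X11.50 Y6.00 E0.4899
G1 X9.04 Y6.32 E0.5518
G1 X6.75 Y7.27 E0.6136
G1 X4.78 Y8.78 E0.6755
G1 X3.27 Y10.75 E0.7374
G1 X2.32 Y13.04 E0.7993
G1 X2.20 Y14.00 E0.8234
G1 X0.00 Y14.00 E0.8783
G1 X0.00 Y0.00 E1.2275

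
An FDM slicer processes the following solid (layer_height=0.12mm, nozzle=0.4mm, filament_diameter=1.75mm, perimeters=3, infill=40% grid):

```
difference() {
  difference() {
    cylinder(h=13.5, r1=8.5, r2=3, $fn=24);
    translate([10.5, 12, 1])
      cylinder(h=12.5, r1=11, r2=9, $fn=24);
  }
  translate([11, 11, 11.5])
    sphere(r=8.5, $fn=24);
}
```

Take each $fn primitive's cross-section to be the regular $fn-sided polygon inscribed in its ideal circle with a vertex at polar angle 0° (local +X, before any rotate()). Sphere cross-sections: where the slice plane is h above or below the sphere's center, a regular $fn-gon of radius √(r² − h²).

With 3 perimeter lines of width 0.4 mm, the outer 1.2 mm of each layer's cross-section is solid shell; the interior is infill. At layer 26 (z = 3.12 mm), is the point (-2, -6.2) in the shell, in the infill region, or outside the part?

At z = 3.12 mm: the cone (r1=8.5→r2=3) has section circumradius 7.229 here — a regular 24-gon; the cone at (10.5, 12) contributes a regular 24-gon of circumradius 10.661 (interpolated between r1=11 and r2=9 at t=0.170); Subtracting the remaining from the first: starting from the cone, the cone at (10.5, 12) partially overlaps it — only the 9.58 mm² overlap (of its 352.99 mm²) is removed, clipping the outline — 1 connected region; the r=8.5 sphere at (11, 11) contributes a regular 24-gon of circumradius √(8.5²−8.38²) = 1.423; After the difference (first − rest): starting from that combined region, the r=8.5 sphere at (11, 11) misses the remaining region (no effect) — 1 connected region. Overall, the cross-section is a single solid region. The nearest boundary edge runs (-1.87, -6.98)→(-3.61, -6.26); distance from the point to it = 0.67 mm. The point is inside the cross-section, 0.67 mm from the nearest boundary — within the 1.2 mm shell band (3 × 0.4).

shell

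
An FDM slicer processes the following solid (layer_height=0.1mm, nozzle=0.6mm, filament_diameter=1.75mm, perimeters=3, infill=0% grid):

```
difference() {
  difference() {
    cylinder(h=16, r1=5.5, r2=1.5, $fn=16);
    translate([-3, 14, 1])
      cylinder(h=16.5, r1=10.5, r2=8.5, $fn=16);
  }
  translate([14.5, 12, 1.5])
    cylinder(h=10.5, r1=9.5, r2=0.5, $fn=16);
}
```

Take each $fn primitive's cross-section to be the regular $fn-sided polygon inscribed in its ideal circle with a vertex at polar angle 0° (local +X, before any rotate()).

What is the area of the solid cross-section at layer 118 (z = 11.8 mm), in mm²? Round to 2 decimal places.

At z = 11.8 mm: the cone contributes a regular 16-gon of circumradius 2.550 (interpolated between r1=5.5 and r2=1.5 at t=0.738) (area = (16/2)·2.550²·sin(360°/16) = 19.91 mm²); the cone at (-3, 14) (r1=10.5→r2=8.5) has section circumradius 9.191 here — a regular 16-gon (area = (16/2)·9.191²·sin(360°/16) = 258.61 mm²); After the difference (first − rest): starting from the cone (19.91 mm²), the cone at (-3, 14) misses the remaining region (no effect) — area = 19.91 mm²; the cone at (14.5, 12): at t=0.981 of its height the radius interpolates to r₁+(r₂−r₁)t = 0.671, giving a regular 16-gon of that circumradius (area = (16/2)·0.671²·sin(360°/16) = 1.38 mm²); After the difference (first − rest): starting from that combined region (19.91 mm²), the cone at (14.5, 12) misses the remaining region (no effect) — area = 19.91 mm². Overall, the cross-section is a single solid region. Net area = 19.91 mm².

19.91 mm²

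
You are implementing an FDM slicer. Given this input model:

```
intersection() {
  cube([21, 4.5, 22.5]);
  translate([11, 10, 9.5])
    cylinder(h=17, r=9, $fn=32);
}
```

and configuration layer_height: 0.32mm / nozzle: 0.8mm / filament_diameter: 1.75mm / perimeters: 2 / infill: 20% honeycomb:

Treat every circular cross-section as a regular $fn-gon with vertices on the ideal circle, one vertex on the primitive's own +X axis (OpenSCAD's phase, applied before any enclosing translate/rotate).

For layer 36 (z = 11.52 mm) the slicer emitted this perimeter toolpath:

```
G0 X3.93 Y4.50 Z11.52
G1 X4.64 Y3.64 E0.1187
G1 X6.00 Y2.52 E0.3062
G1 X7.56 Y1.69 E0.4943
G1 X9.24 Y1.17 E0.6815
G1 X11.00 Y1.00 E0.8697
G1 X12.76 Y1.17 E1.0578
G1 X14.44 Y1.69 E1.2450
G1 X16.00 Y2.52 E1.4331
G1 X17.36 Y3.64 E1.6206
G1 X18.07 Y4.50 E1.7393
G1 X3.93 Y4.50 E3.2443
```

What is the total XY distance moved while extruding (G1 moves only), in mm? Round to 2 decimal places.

30.48 mm

Sum the Euclidean lengths of each G1 segment: total = 30.48 mm.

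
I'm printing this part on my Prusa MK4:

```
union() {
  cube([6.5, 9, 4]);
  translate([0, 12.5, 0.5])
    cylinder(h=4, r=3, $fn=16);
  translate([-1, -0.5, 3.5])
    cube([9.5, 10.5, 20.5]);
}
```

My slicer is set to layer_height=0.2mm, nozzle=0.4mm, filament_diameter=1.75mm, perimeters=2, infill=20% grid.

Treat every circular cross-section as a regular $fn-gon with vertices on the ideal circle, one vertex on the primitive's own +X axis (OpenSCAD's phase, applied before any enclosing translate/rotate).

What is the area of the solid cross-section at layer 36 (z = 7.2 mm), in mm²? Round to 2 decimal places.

At z = 7.2 mm: the cube is not intersected at this z (z outside [0, 4]); the cylinder at (0, 12.5) is not intersected at this z (z outside [0.5, 4.5]); the cube at (-1, -0.5) (footprint 9.5×10.5) is included at this height (area 99.75 mm²); Combining (union): only the 9.5×10.5 cube at (-1, -0.5) is present, so the union is just that shape — area = 99.75 mm². Overall, the cross-section is a single solid region. Net area = 99.75 mm².

99.75 mm²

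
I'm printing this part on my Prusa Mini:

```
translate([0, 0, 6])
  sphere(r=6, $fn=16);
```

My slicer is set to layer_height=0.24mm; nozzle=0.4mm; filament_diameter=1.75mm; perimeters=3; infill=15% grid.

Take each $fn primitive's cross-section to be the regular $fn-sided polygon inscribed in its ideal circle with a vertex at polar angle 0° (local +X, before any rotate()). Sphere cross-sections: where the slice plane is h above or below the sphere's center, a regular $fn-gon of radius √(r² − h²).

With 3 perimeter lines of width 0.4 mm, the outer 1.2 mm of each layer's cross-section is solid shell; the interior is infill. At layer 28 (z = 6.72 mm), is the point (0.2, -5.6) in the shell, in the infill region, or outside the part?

At z = 6.72 mm: the r=6 sphere slices to a regular 16-gon of circumradius 5.957 (√(r²−h²) with h=0.72 from center). Overall, the cross-section is a single solid region. The nearest boundary edge runs (-0.00, -5.96)→(2.28, -5.50); distance from the point to it = 0.31 mm. The point is inside the cross-section, 0.31 mm from the nearest boundary — within the 1.2 mm shell band (3 × 0.4).

shell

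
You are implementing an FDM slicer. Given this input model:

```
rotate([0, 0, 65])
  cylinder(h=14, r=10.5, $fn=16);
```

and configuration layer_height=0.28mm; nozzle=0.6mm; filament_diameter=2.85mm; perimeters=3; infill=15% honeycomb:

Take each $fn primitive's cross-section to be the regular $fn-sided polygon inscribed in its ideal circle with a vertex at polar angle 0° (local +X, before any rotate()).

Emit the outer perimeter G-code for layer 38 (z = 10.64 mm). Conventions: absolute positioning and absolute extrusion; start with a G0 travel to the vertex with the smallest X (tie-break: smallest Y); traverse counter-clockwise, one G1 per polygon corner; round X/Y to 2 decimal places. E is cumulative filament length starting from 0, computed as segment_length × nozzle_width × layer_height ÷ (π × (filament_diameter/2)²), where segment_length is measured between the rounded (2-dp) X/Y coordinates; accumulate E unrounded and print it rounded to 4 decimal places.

At z = 10.64 mm: the r=10.5 cylinder gives a regular 16-gon of circumradius 10.5 (constant along its height); (rotated 65° about Z; rotation is an isometry so areas/perimeters/island counts are preserved). The outline is a single polygon with 16 vertices. Extrusion per mm of travel: 0.6 × 0.28 / (π × 1.425²) = 0.026335. Accumulating E over each segment gives final E = 1.7264.

G0 X-10.49 Y0.46 Z10.64
G1 X-9.87 Y-3.59 E0.1079
G1 X-7.74 Y-7.09 E0.2158
G1 X-4.44 Y-9.52 E0.3237
G1 X-0.46 Y-10.49 E0.4316
G1 X3.59 Y-9.87 E0.5395
G1 X7.09 Y-7.74 E0.6474
G1 X9.52 Y-4.44 E0.7553
G1 X10.49 Y-0.46 E0.8632
G1 X9.87 Y3.59 E0.9711
G1 X7.74 Y7.09 E1.0790
G1 X4.44 Y9.52 E1.1869
G1 X0.46 Y10.49 E1.2948
G1 X-3.59 Y9.87 E1.4027
G1 X-7.09 Y7.74 E1.5106
G1 X-9.52 Y4.44 E1.6185
G1 X-10.49 Y0.46 E1.7264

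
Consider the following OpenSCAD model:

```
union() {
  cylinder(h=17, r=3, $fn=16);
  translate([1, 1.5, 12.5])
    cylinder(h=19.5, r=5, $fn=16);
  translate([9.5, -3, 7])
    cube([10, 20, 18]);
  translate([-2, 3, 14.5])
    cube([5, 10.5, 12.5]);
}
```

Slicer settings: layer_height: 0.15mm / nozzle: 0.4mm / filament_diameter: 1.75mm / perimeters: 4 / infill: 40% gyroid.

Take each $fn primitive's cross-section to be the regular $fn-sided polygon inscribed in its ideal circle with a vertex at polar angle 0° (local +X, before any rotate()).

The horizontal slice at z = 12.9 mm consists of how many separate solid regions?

2

At z = 12.9 mm: the cylinder: section is a regular 16-gon, circumradius r=3; the cylinder at (1, 1.5): section is a regular 16-gon, circumradius r=5; the cube at (9.5, -3) is present — its section is the full 10×20 rectangle; the cube at (-2, 3) is absent (z outside [14.5, 27]); Merging all regions: the regions partially overlap (shared area 27.55 mm²), so overlapping operands fuse into one piece — 2 connected regions. The result has 2 disconnected regions.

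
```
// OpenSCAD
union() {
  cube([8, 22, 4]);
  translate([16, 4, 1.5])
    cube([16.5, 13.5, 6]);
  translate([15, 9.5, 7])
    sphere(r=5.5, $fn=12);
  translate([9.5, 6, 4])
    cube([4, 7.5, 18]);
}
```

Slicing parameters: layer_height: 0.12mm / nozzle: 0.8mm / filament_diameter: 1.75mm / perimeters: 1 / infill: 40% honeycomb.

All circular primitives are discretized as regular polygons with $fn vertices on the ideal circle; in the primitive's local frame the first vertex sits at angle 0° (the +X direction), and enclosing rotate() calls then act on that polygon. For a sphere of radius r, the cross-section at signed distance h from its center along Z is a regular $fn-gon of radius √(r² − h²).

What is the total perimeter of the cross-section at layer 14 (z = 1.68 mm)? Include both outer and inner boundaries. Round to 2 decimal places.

At z = 1.68 mm: the cube is present — its section is the full 8×22 rectangle (perimeter 60.00 mm); the cube at (16, 4) (footprint 16.5×13.5) is included at this height (perimeter 60.00 mm); the r=5.5 sphere at (15, 9.5) slices to a regular 12-gon of circumradius 1.396 (√(r²−h²) with h=5.32 from center) (perimeter = 2·12·1.396·sin(180°/12) = 8.67 mm); the cube at (9.5, 6) is not intersected at this z (z outside [4, 22]); Merging all regions: the regions partially overlap (shared area 0.47 mm²), so the edge portions inside another operand are dropped and the merged outline is re-measured after clipping — boundary = 124.82 mm. Overall, the cross-section has 2 separate islands. Total boundary length (outer) = 124.82 mm.

124.82 mm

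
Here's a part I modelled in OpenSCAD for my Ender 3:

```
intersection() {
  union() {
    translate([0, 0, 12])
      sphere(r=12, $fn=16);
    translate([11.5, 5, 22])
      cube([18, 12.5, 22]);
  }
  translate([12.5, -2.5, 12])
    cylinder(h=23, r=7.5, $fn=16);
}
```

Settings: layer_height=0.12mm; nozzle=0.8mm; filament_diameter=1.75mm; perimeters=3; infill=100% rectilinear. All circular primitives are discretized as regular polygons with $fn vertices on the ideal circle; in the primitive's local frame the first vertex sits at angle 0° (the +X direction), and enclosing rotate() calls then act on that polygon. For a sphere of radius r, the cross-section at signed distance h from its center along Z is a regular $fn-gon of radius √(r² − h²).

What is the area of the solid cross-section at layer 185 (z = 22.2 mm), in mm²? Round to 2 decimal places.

At z = 22.2 mm: the r=12 sphere contributes a regular 16-gon of circumradius √(12²−10.2²) = 6.321 (area = (16/2)·6.321²·sin(360°/16) = 122.34 mm²); the cube at (11.5, 5) (footprint 18×12.5) is included at this height (area 225.00 mm²); Merging all regions: the 2 present regions are separate (no shared area or edge), so areas and boundary lengths simply add and each stays a separate island — area = 347.34 mm²; the r=7.5 cylinder at (12.5, -2.5) gives a regular 16-gon of circumradius 7.5 (constant along its height) (area = (16/2)·7.500²·sin(360°/16) = 172.21 mm²); After intersecting: the r=7.5 cylinder at (12.5, -2.5) partially overlaps the result so far; clipping to the common part keeps 2.96 mm² — area = 2.96 mm². Overall, the cross-section is a single solid region. Net area = 2.96 mm².

2.96 mm²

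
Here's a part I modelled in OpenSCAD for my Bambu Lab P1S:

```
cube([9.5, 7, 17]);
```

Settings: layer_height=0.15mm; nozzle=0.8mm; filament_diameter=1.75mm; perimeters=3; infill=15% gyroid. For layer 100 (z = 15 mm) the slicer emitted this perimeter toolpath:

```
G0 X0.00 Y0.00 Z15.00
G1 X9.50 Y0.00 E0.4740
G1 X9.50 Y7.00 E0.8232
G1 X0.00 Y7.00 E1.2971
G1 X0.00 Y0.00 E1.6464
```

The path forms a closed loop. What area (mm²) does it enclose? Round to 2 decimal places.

Apply the shoelace formula to the sequence of (X, Y) vertices; enclosed area = 66.50 mm².

66.50 mm²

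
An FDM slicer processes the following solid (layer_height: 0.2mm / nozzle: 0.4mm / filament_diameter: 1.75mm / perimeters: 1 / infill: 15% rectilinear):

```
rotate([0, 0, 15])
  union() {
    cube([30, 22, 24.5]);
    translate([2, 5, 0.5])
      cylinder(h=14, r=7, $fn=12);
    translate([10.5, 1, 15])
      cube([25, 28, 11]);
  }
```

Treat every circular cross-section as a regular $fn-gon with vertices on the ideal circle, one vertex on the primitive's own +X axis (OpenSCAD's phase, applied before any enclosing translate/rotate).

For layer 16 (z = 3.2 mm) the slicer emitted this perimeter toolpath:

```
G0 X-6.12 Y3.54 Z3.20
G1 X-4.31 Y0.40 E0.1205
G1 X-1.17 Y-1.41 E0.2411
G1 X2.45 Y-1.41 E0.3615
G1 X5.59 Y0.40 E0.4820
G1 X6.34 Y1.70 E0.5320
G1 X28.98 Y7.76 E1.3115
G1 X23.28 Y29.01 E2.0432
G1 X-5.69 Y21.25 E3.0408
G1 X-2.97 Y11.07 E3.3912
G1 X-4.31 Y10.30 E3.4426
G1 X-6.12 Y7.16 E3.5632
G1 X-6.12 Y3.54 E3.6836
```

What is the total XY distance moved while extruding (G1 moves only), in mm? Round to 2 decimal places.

110.75 mm

Sum the Euclidean lengths of each G1 segment: total = 110.75 mm.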